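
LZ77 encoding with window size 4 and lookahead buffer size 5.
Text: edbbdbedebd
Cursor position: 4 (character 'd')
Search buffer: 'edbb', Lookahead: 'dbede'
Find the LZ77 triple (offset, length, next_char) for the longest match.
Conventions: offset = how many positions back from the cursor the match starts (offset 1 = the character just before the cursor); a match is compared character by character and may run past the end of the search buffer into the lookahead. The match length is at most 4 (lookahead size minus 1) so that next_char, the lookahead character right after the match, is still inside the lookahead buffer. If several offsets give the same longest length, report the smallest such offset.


Try each offset into the search buffer:
  offset=1 (pos 3, char 'b'): match length 0
  offset=2 (pos 2, char 'b'): match length 0
  offset=3 (pos 1, char 'd'): match length 2
  offset=4 (pos 0, char 'e'): match length 0
Longest match has length 2 at offset 3.
next_char = character at position 4 + 2 = 6 -> 'e'

Best match: offset=3, length=2 (matching 'db' starting at position 1)
LZ77 triple: (3, 2, 'e')


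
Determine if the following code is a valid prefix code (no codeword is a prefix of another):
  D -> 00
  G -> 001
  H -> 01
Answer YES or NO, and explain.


Checking each pair (does one codeword prefix another?):
  D='00' vs G='001': prefix -- VIOLATION

NO -- this is NOT a valid prefix code. D (00) is a prefix of G (001).


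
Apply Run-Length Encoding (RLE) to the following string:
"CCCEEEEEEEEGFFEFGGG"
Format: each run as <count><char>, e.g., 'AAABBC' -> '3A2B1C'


Scanning runs left to right:
  i=0: run of 'C' x 3 -> '3C'
  i=3: run of 'E' x 8 -> '8E'
  i=11: run of 'G' x 1 -> '1G'
  i=12: run of 'F' x 2 -> '2F'
  i=14: run of 'E' x 1 -> '1E'
  i=15: run of 'F' x 1 -> '1F'
  i=16: run of 'G' x 3 -> '3G'

RLE = 3C8E1G2F1E1F3G


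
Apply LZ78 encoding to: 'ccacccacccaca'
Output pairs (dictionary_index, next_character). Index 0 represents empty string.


LZ78 encoding steps:
Dictionary: {0: ''}
Step 1: w='' (idx 0), next='c' -> output (0, 'c'), add 'c' as idx 1
Step 2: w='c' (idx 1), next='a' -> output (1, 'a'), add 'ca' as idx 2
Step 3: w='c' (idx 1), next='c' -> output (1, 'c'), add 'cc' as idx 3
Step 4: w='ca' (idx 2), next='c' -> output (2, 'c'), add 'cac' as idx 4
Step 5: w='cc' (idx 3), next='a' -> output (3, 'a'), add 'cca' as idx 5
Step 6: w='ca' (idx 2), end of input -> output (2, '')


Encoded: [(0, 'c'), (1, 'a'), (1, 'c'), (2, 'c'), (3, 'a'), (2, '')]


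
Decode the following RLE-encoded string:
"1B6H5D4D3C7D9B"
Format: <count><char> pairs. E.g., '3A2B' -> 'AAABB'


Expanding each <count><char> pair:
  1B -> 'B'
  6H -> 'HHHHHH'
  5D -> 'DDDDD'
  4D -> 'DDDD'
  3C -> 'CCC'
  7D -> 'DDDDDDD'
  9B -> 'BBBBBBBBB'

Decoded = BHHHHHHDDDDDDDDDCCCDDDDDDDBBBBBBBBB


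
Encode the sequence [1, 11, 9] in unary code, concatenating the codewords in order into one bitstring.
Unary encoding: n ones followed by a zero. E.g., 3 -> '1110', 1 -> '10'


Encode each number as n ones followed by a terminating 0:
  1 -> 10 (2 bits)
  11 -> 111111111110 (12 bits)
  9 -> 1111111110 (10 bits)
Total length = 2 + 12 + 10 = 24 bits.

Unary([1, 11, 9]) = 101111111111101111111110 (24 bits)


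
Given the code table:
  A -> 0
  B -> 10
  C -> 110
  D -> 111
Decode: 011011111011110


Decoding:
0 -> A
110 -> C
111 -> D
110 -> C
111 -> D
10 -> B


Result: ACDCDB


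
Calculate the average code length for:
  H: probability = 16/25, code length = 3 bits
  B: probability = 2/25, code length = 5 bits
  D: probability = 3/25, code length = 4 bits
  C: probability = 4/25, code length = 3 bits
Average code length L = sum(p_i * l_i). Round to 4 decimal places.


Weighted contributions p_i * l_i:
  H: (16/25) * 3 = 48/25
  B: (2/25) * 5 = 10/25
  D: (3/25) * 4 = 12/25
  C: (4/25) * 3 = 12/25
Sum = (48 + 10 + 12 + 12)/25 = 82/25

L = 82/25 = 3.2800 bits/symbol


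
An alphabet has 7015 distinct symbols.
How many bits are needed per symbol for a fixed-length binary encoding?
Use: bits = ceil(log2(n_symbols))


log2(7015) = 12.7762
Bracket: 2^12 = 4096 < 7015 <= 2^13 = 8192
So ceil(log2(7015)) = 13

bits = ceil(log2(7015)) = ceil(12.7762) = 13 bits


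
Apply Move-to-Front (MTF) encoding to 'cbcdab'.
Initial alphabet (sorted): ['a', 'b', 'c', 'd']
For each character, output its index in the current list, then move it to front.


MTF encoding:
'c': index 2 in ['a', 'b', 'c', 'd'] -> ['c', 'a', 'b', 'd']
'b': index 2 in ['c', 'a', 'b', 'd'] -> ['b', 'c', 'a', 'd']
'c': index 1 in ['b', 'c', 'a', 'd'] -> ['c', 'b', 'a', 'd']
'd': index 3 in ['c', 'b', 'a', 'd'] -> ['d', 'c', 'b', 'a']
'a': index 3 in ['d', 'c', 'b', 'a'] -> ['a', 'd', 'c', 'b']
'b': index 3 in ['a', 'd', 'c', 'b'] -> ['b', 'a', 'd', 'c']


Output: [2, 2, 1, 3, 3, 3]


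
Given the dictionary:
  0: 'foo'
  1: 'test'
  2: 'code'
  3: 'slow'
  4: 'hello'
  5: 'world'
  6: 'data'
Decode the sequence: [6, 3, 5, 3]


Look up each index in the dictionary:
  6 -> 'data'
  3 -> 'slow'
  5 -> 'world'
  3 -> 'slow'

Decoded: "data slow world slow"


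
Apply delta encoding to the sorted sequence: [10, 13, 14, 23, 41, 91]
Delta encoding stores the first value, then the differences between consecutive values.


First value: 10
Deltas:
  13 - 10 = 3
  14 - 13 = 1
  23 - 14 = 9
  41 - 23 = 18
  91 - 41 = 50


Delta encoded: [10, 3, 1, 9, 18, 50]


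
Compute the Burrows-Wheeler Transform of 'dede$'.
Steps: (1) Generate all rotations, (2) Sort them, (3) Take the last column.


Rotations (sorted):
  0: $dede -> last char: e
  1: de$de -> last char: e
  2: dede$ -> last char: $
  3: e$ded -> last char: d
  4: ede$d -> last char: d


BWT = ee$dd


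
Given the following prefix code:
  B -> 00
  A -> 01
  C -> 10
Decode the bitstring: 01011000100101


Decoding step by step:
Bits 01 -> A
Bits 01 -> A
Bits 10 -> C
Bits 00 -> B
Bits 10 -> C
Bits 01 -> A
Bits 01 -> A


Decoded message: AACBCAA


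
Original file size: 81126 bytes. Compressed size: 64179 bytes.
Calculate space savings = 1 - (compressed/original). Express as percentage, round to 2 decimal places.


ratio = compressed/original = 64179/81126 = 0.791103
savings = 1 - ratio = 1 - 0.791103 = 0.208897
as a percentage: 0.208897 * 100 = 20.89%

Space savings = 1 - 64179/81126 = 20.89%


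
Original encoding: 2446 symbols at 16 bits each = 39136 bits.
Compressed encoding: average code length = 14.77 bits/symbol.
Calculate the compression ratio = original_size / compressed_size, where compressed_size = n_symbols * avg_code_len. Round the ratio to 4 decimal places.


original_size = n_symbols * orig_bits = 2446 * 16 = 39136 bits
compressed_size = n_symbols * avg_code_len = 2446 * 14.77 = 36127.42 bits
ratio = original_size / compressed_size = 39136 / 36127.42 = 1.0833

Compression ratio = 1.0833


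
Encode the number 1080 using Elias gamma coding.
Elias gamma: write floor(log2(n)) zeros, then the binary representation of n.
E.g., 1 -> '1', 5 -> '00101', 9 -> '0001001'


num_bits = floor(log2(1080)) + 1 = 11
leading_zeros = num_bits - 1 = 10
binary(1080) = 10000111000

Elias gamma(1080) = '0000000000' + '10000111000' = 000000000010000111000 (21 bits)


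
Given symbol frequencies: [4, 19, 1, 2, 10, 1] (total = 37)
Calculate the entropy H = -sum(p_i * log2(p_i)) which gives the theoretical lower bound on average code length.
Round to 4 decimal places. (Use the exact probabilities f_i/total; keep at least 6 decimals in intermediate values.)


Per-symbol terms -p_i * log2(p_i) with p_i = f_i/37:
  p = 4/37 = 0.108108: log2(p) = -3.209453, -p*log2(p) = 0.346968
  p = 19/37 = 0.513514: log2(p) = -0.961526, -p*log2(p) = 0.493757
  p = 1/37 = 0.027027: log2(p) = -5.209453, -p*log2(p) = 0.140796
  p = 2/37 = 0.054054: log2(p) = -4.209453, -p*log2(p) = 0.227538
  p = 10/37 = 0.270270: log2(p) = -1.887525, -p*log2(p) = 0.510142
  p = 1/37 = 0.027027: log2(p) = -5.209453, -p*log2(p) = 0.140796
H = 0.346968 + 0.493757 + 0.140796 + 0.227538 + 0.510142 + 0.140796 = 1.859997

H = 1.86 bits/symbol


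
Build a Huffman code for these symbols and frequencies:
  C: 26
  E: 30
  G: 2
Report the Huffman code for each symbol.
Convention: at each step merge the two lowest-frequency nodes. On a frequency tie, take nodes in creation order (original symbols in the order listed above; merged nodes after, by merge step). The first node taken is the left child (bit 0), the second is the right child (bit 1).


Huffman tree construction:
Step 1: Merge G(2) + C(26) = 28
Step 2: Merge (G+C)(28) + E(30) = 58
Read each symbol's code off the tree from the root (left child = 0, right child = 1).

Codes:
  C: 01 (length 2)
  E: 1 (length 1)
  G: 00 (length 2)
Average code length: 86/58 = 1.4828 bits/symbol


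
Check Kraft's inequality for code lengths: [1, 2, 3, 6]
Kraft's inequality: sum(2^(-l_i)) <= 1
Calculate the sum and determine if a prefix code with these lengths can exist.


Sum = 2^(-1) + 2^(-2) + 2^(-3) + 2^(-6)
    = 0.5 + 0.25 + 0.125 + 0.015625
    = 57/64 = 0.890625
Since 0.890625 <= 1, Kraft's inequality IS satisfied.
A prefix code with these lengths CAN exist.

Kraft sum = 0.890625. Satisfied.


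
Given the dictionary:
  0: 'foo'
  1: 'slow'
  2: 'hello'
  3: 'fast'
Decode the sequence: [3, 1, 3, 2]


Look up each index in the dictionary:
  3 -> 'fast'
  1 -> 'slow'
  3 -> 'fast'
  2 -> 'hello'

Decoded: "fast slow fast hello"


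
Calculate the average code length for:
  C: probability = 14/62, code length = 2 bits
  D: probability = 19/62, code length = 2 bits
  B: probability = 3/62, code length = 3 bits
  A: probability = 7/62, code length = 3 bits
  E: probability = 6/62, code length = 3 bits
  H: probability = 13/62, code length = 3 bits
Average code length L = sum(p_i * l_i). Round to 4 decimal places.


Weighted contributions p_i * l_i:
  C: (14/62) * 2 = 28/62
  D: (19/62) * 2 = 38/62
  B: (3/62) * 3 = 9/62
  A: (7/62) * 3 = 21/62
  E: (6/62) * 3 = 18/62
  H: (13/62) * 3 = 39/62
Sum = (28 + 38 + 9 + 21 + 18 + 39)/62 = 153/62

L = 153/62 = 2.4677 bits/symbol


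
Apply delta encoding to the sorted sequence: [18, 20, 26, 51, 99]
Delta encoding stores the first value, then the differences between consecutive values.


First value: 18
Deltas:
  20 - 18 = 2
  26 - 20 = 6
  51 - 26 = 25
  99 - 51 = 48


Delta encoded: [18, 2, 6, 25, 48]


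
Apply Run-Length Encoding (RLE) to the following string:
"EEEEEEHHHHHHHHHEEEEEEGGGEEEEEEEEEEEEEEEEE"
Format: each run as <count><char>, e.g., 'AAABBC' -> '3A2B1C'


Scanning runs left to right:
  i=0: run of 'E' x 6 -> '6E'
  i=6: run of 'H' x 9 -> '9H'
  i=15: run of 'E' x 6 -> '6E'
  i=21: run of 'G' x 3 -> '3G'
  i=24: run of 'E' x 17 -> '17E'

RLE = 6E9H6E3G17E


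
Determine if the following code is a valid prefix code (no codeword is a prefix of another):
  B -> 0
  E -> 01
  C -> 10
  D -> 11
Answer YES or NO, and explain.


Checking each pair (does one codeword prefix another?):
  B='0' vs E='01': prefix -- VIOLATION

NO -- this is NOT a valid prefix code. B (0) is a prefix of E (01).


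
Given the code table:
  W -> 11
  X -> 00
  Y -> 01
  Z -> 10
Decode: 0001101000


Decoding:
00 -> X
01 -> Y
10 -> Z
10 -> Z
00 -> X


Result: XYZZX


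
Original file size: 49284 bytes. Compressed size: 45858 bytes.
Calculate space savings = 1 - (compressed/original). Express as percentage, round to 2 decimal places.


ratio = compressed/original = 45858/49284 = 0.930485
savings = 1 - ratio = 1 - 0.930485 = 0.069515
as a percentage: 0.069515 * 100 = 6.95%

Space savings = 1 - 45858/49284 = 6.95%


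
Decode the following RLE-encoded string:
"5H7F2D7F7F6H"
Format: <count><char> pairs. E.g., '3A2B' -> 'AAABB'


Expanding each <count><char> pair:
  5H -> 'HHHHH'
  7F -> 'FFFFFFF'
  2D -> 'DD'
  7F -> 'FFFFFFF'
  7F -> 'FFFFFFF'
  6H -> 'HHHHHH'

Decoded = HHHHHFFFFFFFDDFFFFFFFFFFFFFFHHHHHH


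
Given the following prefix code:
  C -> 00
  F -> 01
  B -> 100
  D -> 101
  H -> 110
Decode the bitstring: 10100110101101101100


Decoding step by step:
Bits 101 -> D
Bits 00 -> C
Bits 110 -> H
Bits 101 -> D
Bits 101 -> D
Bits 101 -> D
Bits 100 -> B


Decoded message: DCHDDDB


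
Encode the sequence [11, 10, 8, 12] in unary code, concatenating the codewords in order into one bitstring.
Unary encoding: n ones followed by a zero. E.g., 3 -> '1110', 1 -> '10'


Encode each number as n ones followed by a terminating 0:
  11 -> 111111111110 (12 bits)
  10 -> 11111111110 (11 bits)
  8 -> 111111110 (9 bits)
  12 -> 1111111111110 (13 bits)
Total length = 12 + 11 + 9 + 13 = 45 bits.

Unary([11, 10, 8, 12]) = 111111111110111111111101111111101111111111110 (45 bits)


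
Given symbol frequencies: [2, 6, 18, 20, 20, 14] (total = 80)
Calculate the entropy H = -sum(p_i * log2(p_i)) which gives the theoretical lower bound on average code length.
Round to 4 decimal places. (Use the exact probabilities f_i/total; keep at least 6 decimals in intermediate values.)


Per-symbol terms -p_i * log2(p_i) with p_i = f_i/80:
  p = 2/80 = 0.025000: log2(p) = -5.321928, -p*log2(p) = 0.133048
  p = 6/80 = 0.075000: log2(p) = -3.736966, -p*log2(p) = 0.280272
  p = 18/80 = 0.225000: log2(p) = -2.152003, -p*log2(p) = 0.484201
  p = 20/80 = 0.250000: log2(p) = -2.000000, -p*log2(p) = 0.500000
  p = 20/80 = 0.250000: log2(p) = -2.000000, -p*log2(p) = 0.500000
  p = 14/80 = 0.175000: log2(p) = -2.514573, -p*log2(p) = 0.440050
H = 0.133048 + 0.280272 + 0.484201 + 0.500000 + 0.500000 + 0.440050 = 2.337571

H = 2.3376 bits/symbol


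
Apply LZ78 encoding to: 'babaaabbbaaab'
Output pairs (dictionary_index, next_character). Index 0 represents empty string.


LZ78 encoding steps:
Dictionary: {0: ''}
Step 1: w='' (idx 0), next='b' -> output (0, 'b'), add 'b' as idx 1
Step 2: w='' (idx 0), next='a' -> output (0, 'a'), add 'a' as idx 2
Step 3: w='b' (idx 1), next='a' -> output (1, 'a'), add 'ba' as idx 3
Step 4: w='a' (idx 2), next='a' -> output (2, 'a'), add 'aa' as idx 4
Step 5: w='b' (idx 1), next='b' -> output (1, 'b'), add 'bb' as idx 5
Step 6: w='ba' (idx 3), next='a' -> output (3, 'a'), add 'baa' as idx 6
Step 7: w='a' (idx 2), next='b' -> output (2, 'b'), add 'ab' as idx 7


Encoded: [(0, 'b'), (0, 'a'), (1, 'a'), (2, 'a'), (1, 'b'), (3, 'a'), (2, 'b')]


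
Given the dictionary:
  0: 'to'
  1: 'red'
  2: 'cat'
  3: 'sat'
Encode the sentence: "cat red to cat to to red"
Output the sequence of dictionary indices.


Look up each word in the dictionary:
  'cat' -> 2
  'red' -> 1
  'to' -> 0
  'cat' -> 2
  'to' -> 0
  'to' -> 0
  'red' -> 1

Encoded: [2, 1, 0, 2, 0, 0, 1]


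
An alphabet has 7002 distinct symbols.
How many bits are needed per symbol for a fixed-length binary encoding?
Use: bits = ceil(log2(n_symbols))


log2(7002) = 12.7736
Bracket: 2^12 = 4096 < 7002 <= 2^13 = 8192
So ceil(log2(7002)) = 13

bits = ceil(log2(7002)) = ceil(12.7736) = 13 bits


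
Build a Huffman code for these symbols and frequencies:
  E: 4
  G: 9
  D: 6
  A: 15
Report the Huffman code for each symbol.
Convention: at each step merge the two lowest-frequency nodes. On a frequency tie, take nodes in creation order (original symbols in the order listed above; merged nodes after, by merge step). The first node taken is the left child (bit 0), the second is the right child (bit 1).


Huffman tree construction:
Step 1: Merge E(4) + D(6) = 10
Step 2: Merge G(9) + (E+D)(10) = 19
Step 3: Merge A(15) + (G+(E+D))(19) = 34
Read each symbol's code off the tree from the root (left child = 0, right child = 1).

Codes:
  E: 110 (length 3)
  G: 10 (length 2)
  D: 111 (length 3)
  A: 0 (length 1)
Average code length: 63/34 = 1.8529 bits/symbol


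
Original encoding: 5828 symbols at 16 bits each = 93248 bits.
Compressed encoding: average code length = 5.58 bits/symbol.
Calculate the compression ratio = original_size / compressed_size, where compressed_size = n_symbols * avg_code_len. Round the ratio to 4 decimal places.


original_size = n_symbols * orig_bits = 5828 * 16 = 93248 bits
compressed_size = n_symbols * avg_code_len = 5828 * 5.58 = 32520.24 bits
ratio = original_size / compressed_size = 93248 / 32520.24 = 2.8674

Compression ratio = 2.8674


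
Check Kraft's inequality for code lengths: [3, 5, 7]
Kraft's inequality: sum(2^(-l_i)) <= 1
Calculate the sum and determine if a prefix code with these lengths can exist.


Sum = 2^(-3) + 2^(-5) + 2^(-7)
    = 0.125 + 0.03125 + 0.0078125
    = 21/128 = 0.1640625
Since 0.1640625 <= 1, Kraft's inequality IS satisfied.
A prefix code with these lengths CAN exist.

Kraft sum = 0.1640625. Satisfied.


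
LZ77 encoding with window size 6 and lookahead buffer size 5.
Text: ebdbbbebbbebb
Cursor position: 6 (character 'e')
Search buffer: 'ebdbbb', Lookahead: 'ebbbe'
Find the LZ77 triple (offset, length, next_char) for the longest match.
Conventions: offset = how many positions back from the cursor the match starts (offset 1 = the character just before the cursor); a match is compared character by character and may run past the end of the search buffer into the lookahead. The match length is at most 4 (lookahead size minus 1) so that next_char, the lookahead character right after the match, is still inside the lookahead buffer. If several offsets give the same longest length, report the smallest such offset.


Try each offset into the search buffer:
  offset=1 (pos 5, char 'b'): match length 0
  offset=2 (pos 4, char 'b'): match length 0
  offset=3 (pos 3, char 'b'): match length 0
  offset=4 (pos 2, char 'd'): match length 0
  offset=5 (pos 1, char 'b'): match length 0
  offset=6 (pos 0, char 'e'): match length 2
Longest match has length 2 at offset 6.
next_char = character at position 6 + 2 = 8 -> 'b'

Best match: offset=6, length=2 (matching 'eb' starting at position 0)
LZ77 triple: (6, 2, 'b')


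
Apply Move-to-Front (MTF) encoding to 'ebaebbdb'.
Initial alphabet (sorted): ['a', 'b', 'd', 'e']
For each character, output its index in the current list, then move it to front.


MTF encoding:
'e': index 3 in ['a', 'b', 'd', 'e'] -> ['e', 'a', 'b', 'd']
'b': index 2 in ['e', 'a', 'b', 'd'] -> ['b', 'e', 'a', 'd']
'a': index 2 in ['b', 'e', 'a', 'd'] -> ['a', 'b', 'e', 'd']
'e': index 2 in ['a', 'b', 'e', 'd'] -> ['e', 'a', 'b', 'd']
'b': index 2 in ['e', 'a', 'b', 'd'] -> ['b', 'e', 'a', 'd']
'b': index 0 in ['b', 'e', 'a', 'd'] -> ['b', 'e', 'a', 'd']
'd': index 3 in ['b', 'e', 'a', 'd'] -> ['d', 'b', 'e', 'a']
'b': index 1 in ['d', 'b', 'e', 'a'] -> ['b', 'd', 'e', 'a']


Output: [3, 2, 2, 2, 2, 0, 3, 1]


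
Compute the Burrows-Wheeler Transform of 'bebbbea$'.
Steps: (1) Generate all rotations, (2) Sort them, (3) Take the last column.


Rotations (sorted):
  0: $bebbbea -> last char: a
  1: a$bebbbe -> last char: e
  2: bbbea$be -> last char: e
  3: bbea$beb -> last char: b
  4: bea$bebb -> last char: b
  5: bebbbea$ -> last char: $
  6: ea$bebbb -> last char: b
  7: ebbbea$b -> last char: b


BWT = aeebb$bb


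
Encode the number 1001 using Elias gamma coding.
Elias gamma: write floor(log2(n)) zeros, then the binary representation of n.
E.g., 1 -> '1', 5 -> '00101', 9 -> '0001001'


num_bits = floor(log2(1001)) + 1 = 10
leading_zeros = num_bits - 1 = 9
binary(1001) = 1111101001

Elias gamma(1001) = '000000000' + '1111101001' = 0000000001111101001 (19 bits)


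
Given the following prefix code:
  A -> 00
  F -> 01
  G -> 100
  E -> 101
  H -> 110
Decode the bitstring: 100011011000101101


Decoding step by step:
Bits 100 -> G
Bits 01 -> F
Bits 101 -> E
Bits 100 -> G
Bits 01 -> F
Bits 01 -> F
Bits 101 -> E


Decoded message: GFEGFFE


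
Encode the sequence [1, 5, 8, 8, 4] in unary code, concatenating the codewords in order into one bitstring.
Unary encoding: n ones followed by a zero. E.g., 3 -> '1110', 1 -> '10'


Encode each number as n ones followed by a terminating 0:
  1 -> 10 (2 bits)
  5 -> 111110 (6 bits)
  8 -> 111111110 (9 bits)
  8 -> 111111110 (9 bits)
  4 -> 11110 (5 bits)
Total length = 2 + 6 + 9 + 9 + 5 = 31 bits.

Unary([1, 5, 8, 8, 4]) = 1011111011111111011111111011110 (31 bits)


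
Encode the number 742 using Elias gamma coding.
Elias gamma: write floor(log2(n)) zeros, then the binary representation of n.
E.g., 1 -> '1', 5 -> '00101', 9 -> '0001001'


num_bits = floor(log2(742)) + 1 = 10
leading_zeros = num_bits - 1 = 9
binary(742) = 1011100110

Elias gamma(742) = '000000000' + '1011100110' = 0000000001011100110 (19 bits)


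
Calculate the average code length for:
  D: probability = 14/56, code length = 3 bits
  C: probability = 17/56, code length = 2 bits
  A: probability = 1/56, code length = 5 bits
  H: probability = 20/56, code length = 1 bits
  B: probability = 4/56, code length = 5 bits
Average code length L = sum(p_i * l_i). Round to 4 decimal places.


Weighted contributions p_i * l_i:
  D: (14/56) * 3 = 42/56
  C: (17/56) * 2 = 34/56
  A: (1/56) * 5 = 5/56
  H: (20/56) * 1 = 20/56
  B: (4/56) * 5 = 20/56
Sum = (42 + 34 + 5 + 20 + 20)/56 = 121/56

L = 121/56 = 2.1607 bits/symbol


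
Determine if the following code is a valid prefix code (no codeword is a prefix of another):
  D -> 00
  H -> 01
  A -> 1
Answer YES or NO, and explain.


Checking each pair (does one codeword prefix another?):
  D='00' vs H='01': no prefix
  D='00' vs A='1': no prefix
  H='01' vs D='00': no prefix
  H='01' vs A='1': no prefix
  A='1' vs D='00': no prefix
  A='1' vs H='01': no prefix
No violation found over all pairs.

YES -- this is a valid prefix code. No codeword is a prefix of any other codeword.


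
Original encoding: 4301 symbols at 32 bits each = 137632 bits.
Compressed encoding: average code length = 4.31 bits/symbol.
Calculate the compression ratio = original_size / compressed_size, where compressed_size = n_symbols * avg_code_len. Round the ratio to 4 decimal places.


original_size = n_symbols * orig_bits = 4301 * 32 = 137632 bits
compressed_size = n_symbols * avg_code_len = 4301 * 4.31 = 18537.31 bits
ratio = original_size / compressed_size = 137632 / 18537.31 = 7.4246

Compression ratio = 7.4246


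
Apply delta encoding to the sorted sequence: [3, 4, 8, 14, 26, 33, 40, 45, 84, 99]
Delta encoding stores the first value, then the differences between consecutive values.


First value: 3
Deltas:
  4 - 3 = 1
  8 - 4 = 4
  14 - 8 = 6
  26 - 14 = 12
  33 - 26 = 7
  40 - 33 = 7
  45 - 40 = 5
  84 - 45 = 39
  99 - 84 = 15


Delta encoded: [3, 1, 4, 6, 12, 7, 7, 5, 39, 15]


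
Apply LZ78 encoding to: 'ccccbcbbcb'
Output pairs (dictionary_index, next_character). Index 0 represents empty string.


LZ78 encoding steps:
Dictionary: {0: ''}
Step 1: w='' (idx 0), next='c' -> output (0, 'c'), add 'c' as idx 1
Step 2: w='c' (idx 1), next='c' -> output (1, 'c'), add 'cc' as idx 2
Step 3: w='c' (idx 1), next='b' -> output (1, 'b'), add 'cb' as idx 3
Step 4: w='cb' (idx 3), next='b' -> output (3, 'b'), add 'cbb' as idx 4
Step 5: w='cb' (idx 3), end of input -> output (3, '')


Encoded: [(0, 'c'), (1, 'c'), (1, 'b'), (3, 'b'), (3, '')]


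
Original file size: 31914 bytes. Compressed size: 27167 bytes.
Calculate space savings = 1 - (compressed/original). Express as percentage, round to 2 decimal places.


ratio = compressed/original = 27167/31914 = 0.851257
savings = 1 - ratio = 1 - 0.851257 = 0.148743
as a percentage: 0.148743 * 100 = 14.87%

Space savings = 1 - 27167/31914 = 14.87%


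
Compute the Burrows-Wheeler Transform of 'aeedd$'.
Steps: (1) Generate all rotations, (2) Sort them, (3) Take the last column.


Rotations (sorted):
  0: $aeedd -> last char: d
  1: aeedd$ -> last char: $
  2: d$aeed -> last char: d
  3: dd$aee -> last char: e
  4: edd$ae -> last char: e
  5: eedd$a -> last char: a


BWT = d$deea


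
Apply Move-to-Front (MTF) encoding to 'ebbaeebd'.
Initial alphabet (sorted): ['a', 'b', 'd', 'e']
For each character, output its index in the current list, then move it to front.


MTF encoding:
'e': index 3 in ['a', 'b', 'd', 'e'] -> ['e', 'a', 'b', 'd']
'b': index 2 in ['e', 'a', 'b', 'd'] -> ['b', 'e', 'a', 'd']
'b': index 0 in ['b', 'e', 'a', 'd'] -> ['b', 'e', 'a', 'd']
'a': index 2 in ['b', 'e', 'a', 'd'] -> ['a', 'b', 'e', 'd']
'e': index 2 in ['a', 'b', 'e', 'd'] -> ['e', 'a', 'b', 'd']
'e': index 0 in ['e', 'a', 'b', 'd'] -> ['e', 'a', 'b', 'd']
'b': index 2 in ['e', 'a', 'b', 'd'] -> ['b', 'e', 'a', 'd']
'd': index 3 in ['b', 'e', 'a', 'd'] -> ['d', 'b', 'e', 'a']


Output: [3, 2, 0, 2, 2, 0, 2, 3]


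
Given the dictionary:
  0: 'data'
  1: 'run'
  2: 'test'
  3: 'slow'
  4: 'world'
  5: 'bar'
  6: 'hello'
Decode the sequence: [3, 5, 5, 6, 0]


Look up each index in the dictionary:
  3 -> 'slow'
  5 -> 'bar'
  5 -> 'bar'
  6 -> 'hello'
  0 -> 'data'

Decoded: "slow bar bar hello data"


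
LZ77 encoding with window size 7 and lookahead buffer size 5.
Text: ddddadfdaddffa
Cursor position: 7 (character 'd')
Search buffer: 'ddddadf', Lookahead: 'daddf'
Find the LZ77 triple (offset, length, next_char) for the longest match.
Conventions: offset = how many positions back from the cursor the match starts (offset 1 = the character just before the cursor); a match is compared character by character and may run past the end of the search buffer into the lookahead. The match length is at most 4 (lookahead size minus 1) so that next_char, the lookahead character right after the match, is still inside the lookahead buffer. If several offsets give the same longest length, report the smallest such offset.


Try each offset into the search buffer:
  offset=1 (pos 6, char 'f'): match length 0
  offset=2 (pos 5, char 'd'): match length 1
  offset=3 (pos 4, char 'a'): match length 0
  offset=4 (pos 3, char 'd'): match length 3
  offset=5 (pos 2, char 'd'): match length 1
  offset=6 (pos 1, char 'd'): match length 1
  offset=7 (pos 0, char 'd'): match length 1
Longest match has length 3 at offset 4.
next_char = character at position 7 + 3 = 10 -> 'd'

Best match: offset=4, length=3 (matching 'dad' starting at position 3)
LZ77 triple: (4, 3, 'd')


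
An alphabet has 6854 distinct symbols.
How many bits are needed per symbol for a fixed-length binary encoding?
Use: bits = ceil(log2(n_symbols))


log2(6854) = 12.7427
Bracket: 2^12 = 4096 < 6854 <= 2^13 = 8192
So ceil(log2(6854)) = 13

bits = ceil(log2(6854)) = ceil(12.7427) = 13 bits


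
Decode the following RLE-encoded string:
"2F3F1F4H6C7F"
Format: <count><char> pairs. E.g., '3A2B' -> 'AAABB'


Expanding each <count><char> pair:
  2F -> 'FF'
  3F -> 'FFF'
  1F -> 'F'
  4H -> 'HHHH'
  6C -> 'CCCCCC'
  7F -> 'FFFFFFF'

Decoded = FFFFFFHHHHCCCCCCFFFFFFF


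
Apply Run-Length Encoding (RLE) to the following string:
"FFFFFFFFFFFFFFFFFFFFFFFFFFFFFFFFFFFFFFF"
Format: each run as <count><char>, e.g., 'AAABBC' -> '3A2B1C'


Scanning runs left to right:
  i=0: run of 'F' x 39 -> '39F'

RLE = 39F


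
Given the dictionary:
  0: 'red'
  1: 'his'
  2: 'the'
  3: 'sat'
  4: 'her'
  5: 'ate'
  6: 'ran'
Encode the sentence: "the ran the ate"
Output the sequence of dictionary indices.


Look up each word in the dictionary:
  'the' -> 2
  'ran' -> 6
  'the' -> 2
  'ate' -> 5

Encoded: [2, 6, 2, 5]


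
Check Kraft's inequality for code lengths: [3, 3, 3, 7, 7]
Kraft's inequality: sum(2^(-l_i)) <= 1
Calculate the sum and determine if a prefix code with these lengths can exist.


Sum = 2^(-3) + 2^(-3) + 2^(-3) + 2^(-7) + 2^(-7)
    = 0.125 + 0.125 + 0.125 + 0.0078125 + 0.0078125
    = 50/128 = 0.390625
Since 0.390625 <= 1, Kraft's inequality IS satisfied.
A prefix code with these lengths CAN exist.

Kraft sum = 0.390625. Satisfied.


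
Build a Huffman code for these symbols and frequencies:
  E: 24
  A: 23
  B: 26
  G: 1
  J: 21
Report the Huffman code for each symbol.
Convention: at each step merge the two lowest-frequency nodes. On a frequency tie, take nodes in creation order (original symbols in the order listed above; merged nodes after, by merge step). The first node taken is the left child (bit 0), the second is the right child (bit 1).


Huffman tree construction:
Step 1: Merge G(1) + J(21) = 22
Step 2: Merge (G+J)(22) + A(23) = 45
Step 3: Merge E(24) + B(26) = 50
Step 4: Merge ((G+J)+A)(45) + (E+B)(50) = 95
Read each symbol's code off the tree from the root (left child = 0, right child = 1).

Codes:
  E: 10 (length 2)
  A: 01 (length 2)
  B: 11 (length 2)
  G: 000 (length 3)
  J: 001 (length 3)
Average code length: 212/95 = 2.2316 bits/symbol


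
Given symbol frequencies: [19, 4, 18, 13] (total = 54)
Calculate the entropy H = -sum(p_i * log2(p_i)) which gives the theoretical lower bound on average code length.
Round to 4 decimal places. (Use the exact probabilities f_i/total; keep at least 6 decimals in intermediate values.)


Per-symbol terms -p_i * log2(p_i) with p_i = f_i/54:
  p = 19/54 = 0.351852: log2(p) = -1.506960, -p*log2(p) = 0.530227
  p = 4/54 = 0.074074: log2(p) = -3.754888, -p*log2(p) = 0.278140
  p = 18/54 = 0.333333: log2(p) = -1.584963, -p*log2(p) = 0.528321
  p = 13/54 = 0.240741: log2(p) = -2.054448, -p*log2(p) = 0.494589
H = 0.530227 + 0.278140 + 0.528321 + 0.494589 = 1.831277

H = 1.8313 bits/symbol


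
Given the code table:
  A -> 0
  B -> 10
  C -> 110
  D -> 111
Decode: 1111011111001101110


Decoding:
111 -> D
10 -> B
111 -> D
110 -> C
0 -> A
110 -> C
111 -> D
0 -> A


Result: DBDCACDA


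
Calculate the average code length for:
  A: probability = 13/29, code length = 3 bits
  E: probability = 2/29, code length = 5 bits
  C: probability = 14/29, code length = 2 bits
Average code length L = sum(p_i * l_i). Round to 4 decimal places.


Weighted contributions p_i * l_i:
  A: (13/29) * 3 = 39/29
  E: (2/29) * 5 = 10/29
  C: (14/29) * 2 = 28/29
Sum = (39 + 10 + 28)/29 = 77/29

L = 77/29 = 2.6552 bits/symbol


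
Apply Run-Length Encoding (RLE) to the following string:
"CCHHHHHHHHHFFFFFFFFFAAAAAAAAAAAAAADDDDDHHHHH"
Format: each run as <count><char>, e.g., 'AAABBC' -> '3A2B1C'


Scanning runs left to right:
  i=0: run of 'C' x 2 -> '2C'
  i=2: run of 'H' x 9 -> '9H'
  i=11: run of 'F' x 9 -> '9F'
  i=20: run of 'A' x 14 -> '14A'
  i=34: run of 'D' x 5 -> '5D'
  i=39: run of 'H' x 5 -> '5H'

RLE = 2C9H9F14A5D5H


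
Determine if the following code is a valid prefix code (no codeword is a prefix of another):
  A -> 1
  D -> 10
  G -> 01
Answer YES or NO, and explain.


Checking each pair (does one codeword prefix another?):
  A='1' vs D='10': prefix -- VIOLATION

NO -- this is NOT a valid prefix code. A (1) is a prefix of D (10).


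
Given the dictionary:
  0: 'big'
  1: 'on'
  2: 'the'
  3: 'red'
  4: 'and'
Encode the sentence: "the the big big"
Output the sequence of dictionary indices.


Look up each word in the dictionary:
  'the' -> 2
  'the' -> 2
  'big' -> 0
  'big' -> 0

Encoded: [2, 2, 0, 0]


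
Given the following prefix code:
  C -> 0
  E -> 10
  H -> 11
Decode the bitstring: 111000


Decoding step by step:
Bits 11 -> H
Bits 10 -> E
Bits 0 -> C
Bits 0 -> C


Decoded message: HECC


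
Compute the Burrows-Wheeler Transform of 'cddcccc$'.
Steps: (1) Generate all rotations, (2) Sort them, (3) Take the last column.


Rotations (sorted):
  0: $cddcccc -> last char: c
  1: c$cddccc -> last char: c
  2: cc$cddcc -> last char: c
  3: ccc$cddc -> last char: c
  4: cccc$cdd -> last char: d
  5: cddcccc$ -> last char: $
  6: dcccc$cd -> last char: d
  7: ddcccc$c -> last char: c


BWT = ccccd$dc


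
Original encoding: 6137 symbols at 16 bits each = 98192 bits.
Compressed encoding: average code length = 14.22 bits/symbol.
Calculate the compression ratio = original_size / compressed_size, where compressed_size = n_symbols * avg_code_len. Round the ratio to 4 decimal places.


original_size = n_symbols * orig_bits = 6137 * 16 = 98192 bits
compressed_size = n_symbols * avg_code_len = 6137 * 14.22 = 87268.14 bits
ratio = original_size / compressed_size = 98192 / 87268.14 = 1.1252

Compression ratio = 1.1252


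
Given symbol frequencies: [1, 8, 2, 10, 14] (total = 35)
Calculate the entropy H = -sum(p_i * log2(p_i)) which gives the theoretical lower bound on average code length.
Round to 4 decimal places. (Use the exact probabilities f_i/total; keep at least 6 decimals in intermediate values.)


Per-symbol terms -p_i * log2(p_i) with p_i = f_i/35:
  p = 1/35 = 0.028571: log2(p) = -5.129283, -p*log2(p) = 0.146551
  p = 8/35 = 0.228571: log2(p) = -2.129283, -p*log2(p) = 0.486693
  p = 2/35 = 0.057143: log2(p) = -4.129283, -p*log2(p) = 0.235959
  p = 10/35 = 0.285714: log2(p) = -1.807355, -p*log2(p) = 0.516387
  p = 14/35 = 0.400000: log2(p) = -1.321928, -p*log2(p) = 0.528771
H = 0.146551 + 0.486693 + 0.235959 + 0.516387 + 0.528771 = 1.914361

H = 1.9144 bits/symbol


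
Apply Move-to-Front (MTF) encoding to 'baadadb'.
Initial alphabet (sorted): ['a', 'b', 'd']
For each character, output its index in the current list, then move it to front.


MTF encoding:
'b': index 1 in ['a', 'b', 'd'] -> ['b', 'a', 'd']
'a': index 1 in ['b', 'a', 'd'] -> ['a', 'b', 'd']
'a': index 0 in ['a', 'b', 'd'] -> ['a', 'b', 'd']
'd': index 2 in ['a', 'b', 'd'] -> ['d', 'a', 'b']
'a': index 1 in ['d', 'a', 'b'] -> ['a', 'd', 'b']
'd': index 1 in ['a', 'd', 'b'] -> ['d', 'a', 'b']
'b': index 2 in ['d', 'a', 'b'] -> ['b', 'd', 'a']


Output: [1, 1, 0, 2, 1, 1, 2]


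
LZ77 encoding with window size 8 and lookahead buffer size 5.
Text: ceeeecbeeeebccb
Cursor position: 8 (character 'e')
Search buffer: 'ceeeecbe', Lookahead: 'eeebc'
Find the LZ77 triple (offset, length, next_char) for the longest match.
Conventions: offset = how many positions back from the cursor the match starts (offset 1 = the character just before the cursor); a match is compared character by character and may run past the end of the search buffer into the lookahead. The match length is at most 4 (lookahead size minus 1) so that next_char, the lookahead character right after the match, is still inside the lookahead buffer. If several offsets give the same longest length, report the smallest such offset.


Try each offset into the search buffer:
  offset=1 (pos 7, char 'e'): match length 3
  offset=2 (pos 6, char 'b'): match length 0
  offset=3 (pos 5, char 'c'): match length 0
  offset=4 (pos 4, char 'e'): match length 1
  offset=5 (pos 3, char 'e'): match length 2
  offset=6 (pos 2, char 'e'): match length 3
  offset=7 (pos 1, char 'e'): match length 3
  offset=8 (pos 0, char 'c'): match length 0
Longest match has length 3, found at offsets 1, 6, 7; take the smallest, offset 1.
next_char = character at position 8 + 3 = 11 -> 'b'

Best match: offset=1, length=3 (matching 'eee' starting at position 7)
LZ77 triple: (1, 3, 'b')


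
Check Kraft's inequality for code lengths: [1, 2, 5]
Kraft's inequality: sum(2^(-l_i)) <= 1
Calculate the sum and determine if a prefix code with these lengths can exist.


Sum = 2^(-1) + 2^(-2) + 2^(-5)
    = 0.5 + 0.25 + 0.03125
    = 25/32 = 0.78125
Since 0.78125 <= 1, Kraft's inequality IS satisfied.
A prefix code with these lengths CAN exist.

Kraft sum = 0.78125. Satisfied.


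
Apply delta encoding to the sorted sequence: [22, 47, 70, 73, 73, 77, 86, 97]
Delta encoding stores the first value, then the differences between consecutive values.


First value: 22
Deltas:
  47 - 22 = 25
  70 - 47 = 23
  73 - 70 = 3
  73 - 73 = 0
  77 - 73 = 4
  86 - 77 = 9
  97 - 86 = 11


Delta encoded: [22, 25, 23, 3, 0, 4, 9, 11]


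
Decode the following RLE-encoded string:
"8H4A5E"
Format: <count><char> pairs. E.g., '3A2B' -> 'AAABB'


Expanding each <count><char> pair:
  8H -> 'HHHHHHHH'
  4A -> 'AAAA'
  5E -> 'EEEEE'

Decoded = HHHHHHHHAAAAEEEEE


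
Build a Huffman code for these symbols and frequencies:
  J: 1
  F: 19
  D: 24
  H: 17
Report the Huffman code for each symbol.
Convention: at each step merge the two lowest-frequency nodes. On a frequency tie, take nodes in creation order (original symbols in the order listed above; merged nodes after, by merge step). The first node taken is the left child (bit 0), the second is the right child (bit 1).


Huffman tree construction:
Step 1: Merge J(1) + H(17) = 18
Step 2: Merge (J+H)(18) + F(19) = 37
Step 3: Merge D(24) + ((J+H)+F)(37) = 61
Read each symbol's code off the tree from the root (left child = 0, right child = 1).

Codes:
  J: 100 (length 3)
  F: 11 (length 2)
  D: 0 (length 1)
  H: 101 (length 3)
Average code length: 116/61 = 1.9016 bits/symbol


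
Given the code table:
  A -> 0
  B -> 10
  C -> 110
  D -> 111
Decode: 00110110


Decoding:
0 -> A
0 -> A
110 -> C
110 -> C


Result: AACC


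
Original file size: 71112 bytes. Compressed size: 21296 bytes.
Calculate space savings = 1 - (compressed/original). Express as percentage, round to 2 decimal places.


ratio = compressed/original = 21296/71112 = 0.299471
savings = 1 - ratio = 1 - 0.299471 = 0.700529
as a percentage: 0.700529 * 100 = 70.05%

Space savings = 1 - 21296/71112 = 70.05%


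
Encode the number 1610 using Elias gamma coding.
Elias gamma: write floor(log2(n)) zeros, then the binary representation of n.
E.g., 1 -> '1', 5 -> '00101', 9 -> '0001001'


num_bits = floor(log2(1610)) + 1 = 11
leading_zeros = num_bits - 1 = 10
binary(1610) = 11001001010

Elias gamma(1610) = '0000000000' + '11001001010' = 000000000011001001010 (21 bits)


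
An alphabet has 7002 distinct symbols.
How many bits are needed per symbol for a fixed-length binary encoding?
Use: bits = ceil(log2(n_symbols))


log2(7002) = 12.7736
Bracket: 2^12 = 4096 < 7002 <= 2^13 = 8192
So ceil(log2(7002)) = 13

bits = ceil(log2(7002)) = ceil(12.7736) = 13 bits


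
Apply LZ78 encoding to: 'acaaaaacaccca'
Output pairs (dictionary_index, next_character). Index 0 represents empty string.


LZ78 encoding steps:
Dictionary: {0: ''}
Step 1: w='' (idx 0), next='a' -> output (0, 'a'), add 'a' as idx 1
Step 2: w='' (idx 0), next='c' -> output (0, 'c'), add 'c' as idx 2
Step 3: w='a' (idx 1), next='a' -> output (1, 'a'), add 'aa' as idx 3
Step 4: w='aa' (idx 3), next='a' -> output (3, 'a'), add 'aaa' as idx 4
Step 5: w='c' (idx 2), next='a' -> output (2, 'a'), add 'ca' as idx 5
Step 6: w='c' (idx 2), next='c' -> output (2, 'c'), add 'cc' as idx 6
Step 7: w='ca' (idx 5), end of input -> output (5, '')


Encoded: [(0, 'a'), (0, 'c'), (1, 'a'), (3, 'a'), (2, 'a'), (2, 'c'), (5, '')]


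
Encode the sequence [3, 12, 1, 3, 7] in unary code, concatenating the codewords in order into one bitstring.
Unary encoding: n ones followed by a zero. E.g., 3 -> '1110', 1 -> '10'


Encode each number as n ones followed by a terminating 0:
  3 -> 1110 (4 bits)
  12 -> 1111111111110 (13 bits)
  1 -> 10 (2 bits)
  3 -> 1110 (4 bits)
  7 -> 11111110 (8 bits)
Total length = 4 + 13 + 2 + 4 + 8 = 31 bits.

Unary([3, 12, 1, 3, 7]) = 1110111111111111010111011111110 (31 bits)


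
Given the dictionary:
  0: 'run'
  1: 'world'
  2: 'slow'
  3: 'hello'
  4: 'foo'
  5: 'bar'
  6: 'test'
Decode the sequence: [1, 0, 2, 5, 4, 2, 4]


Look up each index in the dictionary:
  1 -> 'world'
  0 -> 'run'
  2 -> 'slow'
  5 -> 'bar'
  4 -> 'foo'
  2 -> 'slow'
  4 -> 'foo'

Decoded: "world run slow bar foo slow foo"


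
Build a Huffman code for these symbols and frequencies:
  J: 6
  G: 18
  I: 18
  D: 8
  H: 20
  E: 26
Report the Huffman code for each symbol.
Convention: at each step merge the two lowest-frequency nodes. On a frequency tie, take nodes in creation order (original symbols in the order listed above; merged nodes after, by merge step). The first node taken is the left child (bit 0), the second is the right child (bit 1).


Huffman tree construction:
Step 1: Merge J(6) + D(8) = 14
Step 2: Merge (J+D)(14) + G(18) = 32
Step 3: Merge I(18) + H(20) = 38
Step 4: Merge E(26) + ((J+D)+G)(32) = 58
Step 5: Merge (I+H)(38) + (E+((J+D)+G))(58) = 96
Read each symbol's code off the tree from the root (left child = 0, right child = 1).

Codes:
  J: 1100 (length 4)
  G: 111 (length 3)
  I: 00 (length 2)
  D: 1101 (length 4)
  H: 01 (length 2)
  E: 10 (length 2)
Average code length: 238/96 = 2.4792 bits/symbol


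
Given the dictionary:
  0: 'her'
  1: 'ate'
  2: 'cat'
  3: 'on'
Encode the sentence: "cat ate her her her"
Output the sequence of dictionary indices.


Look up each word in the dictionary:
  'cat' -> 2
  'ate' -> 1
  'her' -> 0
  'her' -> 0
  'her' -> 0

Encoded: [2, 1, 0, 0, 0]
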